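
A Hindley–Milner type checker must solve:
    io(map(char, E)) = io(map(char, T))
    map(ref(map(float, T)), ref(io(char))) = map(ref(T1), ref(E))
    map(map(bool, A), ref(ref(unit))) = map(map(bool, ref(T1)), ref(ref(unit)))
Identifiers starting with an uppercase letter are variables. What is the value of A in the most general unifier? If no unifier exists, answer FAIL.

ref(map(float, io(char)))

Decompose io/1: map(char, E) = map(char, T).
Decompose map/2: char = char,  E = T.
Delete trivial equation char = char.
Bind E := T; substituting into the one remaining equation that mentions E gives: map(ref(map(float, T)), ref(io(char))) = map(ref(T1), ref(T)).
Decompose map/2: ref(map(float, T)) = ref(T1),  ref(io(char)) = ref(T).
Decompose ref/1: map(float, T) = T1.
Bind T1 := map(float, T); substituting into the one remaining equation that mentions T1 gives: map(map(bool, A), ref(ref(unit))) = map(map(bool, ref(map(float, T))), ref(ref(unit))).
Decompose ref/1: io(char) = T.
Bind T := io(char); substituting into the remaining equation gives: map(map(bool, A), ref(ref(unit))) = map(map(bool, ref(map(float, io(char)))), ref(ref(unit))). Substituting into the earlier bindings gives E := io(char), T1 := map(float, io(char)).
Decompose map/2: map(bool, A) = map(bool, ref(map(float, io(char)))),  ref(ref(unit)) = ref(ref(unit)).
Decompose map/2: bool = bool,  A = ref(map(float, io(char))).
Delete trivial equation bool = bool.
Bind A := ref(map(float, io(char))); no other remaining equation mentions A.
Delete trivial equation ref(ref(unit)) = ref(ref(unit)).
MGU = { E ↦ io(char), T1 ↦ map(float, io(char)), T ↦ io(char), A ↦ ref(map(float, io(char))) }, so A ↦ ref(map(float, io(char))).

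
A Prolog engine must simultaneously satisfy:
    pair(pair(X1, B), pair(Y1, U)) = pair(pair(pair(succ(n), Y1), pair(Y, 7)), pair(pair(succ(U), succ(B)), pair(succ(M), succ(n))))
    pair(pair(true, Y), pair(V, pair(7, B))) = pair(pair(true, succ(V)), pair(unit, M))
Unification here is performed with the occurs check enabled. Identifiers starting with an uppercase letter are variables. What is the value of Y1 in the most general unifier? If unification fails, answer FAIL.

Decompose pair/2: pair(X1, B) = pair(pair(succ(n), Y1), pair(Y, 7)),  pair(Y1, U) = pair(pair(succ(U), succ(B)), pair(succ(M), succ(n))).
Decompose pair/2: X1 = pair(succ(n), Y1),  B = pair(Y, 7).
Bind X1 := pair(succ(n), Y1); no other remaining equation mentions X1.
Bind B := pair(Y, 7); substituting into the remaining equations gives: pair(Y1, U) = pair(pair(succ(U), succ(pair(Y, 7))), pair(succ(M), succ(n))),  pair(pair(true, Y), pair(V, pair(7, pair(Y, 7)))) = pair(pair(true, succ(V)), pair(unit, M)).
Decompose pair/2: Y1 = pair(succ(U), succ(pair(Y, 7))),  U = pair(succ(M), succ(n)).
Bind Y1 := pair(succ(U), succ(pair(Y, 7))); no other remaining equation mentions Y1. Substituting into the earlier binding gives X1 := pair(succ(n), pair(succ(U), succ(pair(Y, 7)))).
Bind U := pair(succ(M), succ(n)); no other remaining equation mentions U. Substituting into the earlier bindings gives X1 := pair(succ(n), pair(succ(pair(succ(M), succ(n))), succ(pair(Y, 7)))), Y1 := pair(succ(pair(succ(M), succ(n))), succ(pair(Y, 7))).
Decompose pair/2: pair(true, Y) = pair(true, succ(V)),  pair(V, pair(7, pair(Y, 7))) = pair(unit, M).
Decompose pair/2: true = true,  Y = succ(V).
Delete trivial equation true = true.
Bind Y := succ(V); substituting into the remaining equation gives: pair(V, pair(7, pair(succ(V), 7))) = pair(unit, M). Substituting into the earlier bindings gives X1 := pair(succ(n), pair(succ(pair(succ(M), succ(n))), succ(pair(succ(V), 7)))), B := pair(succ(V), 7), Y1 := pair(succ(pair(succ(M), succ(n))), succ(pair(succ(V), 7))).
Decompose pair/2: V = unit,  pair(7, pair(succ(V), 7)) = M.
Bind V := unit; substituting into the remaining equation gives: pair(7, pair(succ(unit), 7)) = M. Substituting into the earlier bindings gives X1 := pair(succ(n), pair(succ(pair(succ(M), succ(n))), succ(pair(succ(unit), 7)))), B := pair(succ(unit), 7), Y1 := pair(succ(pair(succ(M), succ(n))), succ(pair(succ(unit), 7))), Y := succ(unit).
Bind M := pair(7, pair(succ(unit), 7)). Substituting into the earlier bindings gives X1 := pair(succ(n), pair(succ(pair(succ(pair(7, pair(succ(unit), 7))), succ(n))), succ(pair(succ(unit), 7)))), Y1 := pair(succ(pair(succ(pair(7, pair(succ(unit), 7))), succ(n))), succ(pair(succ(unit), 7))), U := pair(succ(pair(7, pair(succ(unit), 7))), succ(n)).
MGU = { X1 = pair(succ(n), pair(succ(pair(succ(pair(7, pair(succ(unit), 7))), succ(n))), succ(pair(succ(unit), 7)))), B = pair(succ(unit), 7), Y1 = pair(succ(pair(succ(pair(7, pair(succ(unit), 7))), succ(n))), succ(pair(succ(unit), 7))), U = pair(succ(pair(7, pair(succ(unit), 7))), succ(n)), Y = succ(unit), V = unit, M = pair(7, pair(succ(unit), 7)) }, so Y1 = pair(succ(pair(succ(pair(7, pair(succ(unit), 7))), succ(n))), succ(pair(succ(unit), 7))).

pair(succ(pair(succ(pair(7, pair(succ(unit), 7))), succ(n))), succ(pair(succ(unit), 7)))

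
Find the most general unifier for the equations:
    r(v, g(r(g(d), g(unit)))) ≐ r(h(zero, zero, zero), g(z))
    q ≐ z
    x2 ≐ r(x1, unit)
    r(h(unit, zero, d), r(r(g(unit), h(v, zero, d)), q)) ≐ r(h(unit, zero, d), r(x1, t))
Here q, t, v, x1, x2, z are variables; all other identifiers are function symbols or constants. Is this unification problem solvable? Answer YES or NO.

Decompose r/2: v ≐ h(zero, zero, zero),  g(r(g(d), g(unit))) ≐ g(z).
Bind v := h(zero, zero, zero); substituting into the one remaining equation that mentions v gives: r(h(unit, zero, d), r(r(g(unit), h(h(zero, zero, zero), zero, d)), q)) ≐ r(h(unit, zero, d), r(x1, t)).
Decompose g/1: r(g(d), g(unit)) ≐ z.
Bind z := r(g(d), g(unit)); substituting into the one remaining equation that mentions z gives: q ≐ r(g(d), g(unit)).
Bind q := r(g(d), g(unit)); substituting into the one remaining equation that mentions q gives: r(h(unit, zero, d), r(r(g(unit), h(h(zero, zero, zero), zero, d)), r(g(d), g(unit)))) ≐ r(h(unit, zero, d), r(x1, t)).
Bind x2 := r(x1, unit); no other remaining equation mentions x2.
Decompose r/2: h(unit, zero, d) ≐ h(unit, zero, d),  r(r(g(unit), h(h(zero, zero, zero), zero, d)), r(g(d), g(unit))) ≐ r(x1, t).
Delete trivial equation h(unit, zero, d) ≐ h(unit, zero, d).
Decompose r/2: r(g(unit), h(h(zero, zero, zero), zero, d)) ≐ x1,  r(g(d), g(unit)) ≐ t.
Bind x1 := r(g(unit), h(h(zero, zero, zero), zero, d)); no other remaining equation mentions x1. Substituting into the earlier binding gives x2 := r(r(g(unit), h(h(zero, zero, zero), zero, d)), unit).
Bind t := r(g(d), g(unit)).
No equations remain and no clash or occurs-check failure arose, so a unifier exists.

YES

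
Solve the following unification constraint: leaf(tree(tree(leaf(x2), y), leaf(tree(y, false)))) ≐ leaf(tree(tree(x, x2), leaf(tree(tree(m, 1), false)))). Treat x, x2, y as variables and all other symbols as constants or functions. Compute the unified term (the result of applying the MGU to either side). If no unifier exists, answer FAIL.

leaf(tree(tree(leaf(tree(m, 1)), tree(m, 1)), leaf(tree(tree(m, 1), false))))

Decompose leaf/1: tree(tree(leaf(x2), y), leaf(tree(y, false))) ≐ tree(tree(x, x2), leaf(tree(tree(m, 1), false))).
Decompose tree/2: tree(leaf(x2), y) ≐ tree(x, x2),  leaf(tree(y, false)) ≐ leaf(tree(tree(m, 1), false)).
Decompose tree/2: leaf(x2) ≐ x,  y ≐ x2.
Bind x := leaf(x2); no other remaining equation mentions x.
Bind y := x2; substituting into the remaining equation gives: leaf(tree(x2, false)) ≐ leaf(tree(tree(m, 1), false)).
Decompose leaf/1: tree(x2, false) ≐ tree(tree(m, 1), false).
Decompose tree/2: x2 ≐ tree(m, 1),  false ≐ false.
Bind x2 := tree(m, 1); no other remaining equation mentions x2. Substituting into the earlier bindings gives x := leaf(tree(m, 1)), y := tree(m, 1).
Delete trivial equation false ≐ false.
Applying the MGU to either side gives leaf(tree(tree(leaf(tree(m, 1)), tree(m, 1)), leaf(tree(tree(m, 1), false)))).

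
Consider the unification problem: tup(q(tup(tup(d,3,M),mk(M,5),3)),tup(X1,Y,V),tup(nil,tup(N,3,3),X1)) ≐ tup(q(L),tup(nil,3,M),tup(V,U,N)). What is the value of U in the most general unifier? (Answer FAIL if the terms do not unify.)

tup(nil,3,3)

Decompose tup/3: q(tup(tup(d,3,M),mk(M,5),3)) ≐ q(L),  tup(X1,Y,V) ≐ tup(nil,3,M),  tup(nil,tup(N,3,3),X1) ≐ tup(V,U,N).
Decompose q/1: tup(tup(d,3,M),mk(M,5),3) ≐ L.
Bind L := tup(tup(d,3,M),mk(M,5),3); no other remaining equation mentions L.
Decompose tup/3: X1 ≐ nil,  Y ≐ 3,  V ≐ M.
Bind X1 := nil; substituting into the one remaining equation that mentions X1 gives: tup(nil,tup(N,3,3),nil) ≐ tup(V,U,N).
Bind Y := 3; no other remaining equation mentions Y.
Bind V := M; substituting into the remaining equation gives: tup(nil,tup(N,3,3),nil) ≐ tup(M,U,N).
Decompose tup/3: nil ≐ M,  tup(N,3,3) ≐ U,  nil ≐ N.
Bind M := nil; no other remaining equation mentions M. Substituting into the earlier bindings gives L := tup(tup(d,3,nil),mk(nil,5),3), V := nil.
Bind U := tup(N,3,3); no other remaining equation mentions U.
Bind N := nil. Substituting into the earlier binding gives U := tup(nil,3,3).
MGU = { L := tup(tup(d,3,nil),mk(nil,5),3), X1 := nil, Y := 3, V := nil, M := nil, U := tup(nil,3,3), N := nil }, so U := tup(nil,3,3).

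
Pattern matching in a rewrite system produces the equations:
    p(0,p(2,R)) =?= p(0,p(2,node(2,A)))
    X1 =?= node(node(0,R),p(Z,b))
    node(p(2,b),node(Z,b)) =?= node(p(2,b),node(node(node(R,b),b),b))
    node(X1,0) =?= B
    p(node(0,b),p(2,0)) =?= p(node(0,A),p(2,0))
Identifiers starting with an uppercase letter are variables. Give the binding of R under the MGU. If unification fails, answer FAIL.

node(2,b)

Decompose p/2: 0 =?= 0,  p(2,R) =?= p(2,node(2,A)).
Delete trivial equation 0 =?= 0.
Decompose p/2: 2 =?= 2,  R =?= node(2,A).
Delete trivial equation 2 =?= 2.
Bind R := node(2,A); substituting into the 2 remaining equations that mention R gives: X1 =?= node(node(0,node(2,A)),p(Z,b)),  node(p(2,b),node(Z,b)) =?= node(p(2,b),node(node(node(node(2,A),b),b),b)).
Bind X1 := node(node(0,node(2,A)),p(Z,b)); substituting into the one remaining equation that mentions X1 gives: node(node(node(0,node(2,A)),p(Z,b)),0) =?= B.
Decompose node/2: p(2,b) =?= p(2,b),  node(Z,b) =?= node(node(node(node(2,A),b),b),b).
Delete trivial equation p(2,b) =?= p(2,b).
Decompose node/2: Z =?= node(node(node(2,A),b),b),  b =?= b.
Bind Z := node(node(node(2,A),b),b); substituting into the one remaining equation that mentions Z gives: node(node(node(0,node(2,A)),p(node(node(node(2,A),b),b),b)),0) =?= B. Substituting into the earlier binding gives X1 := node(node(0,node(2,A)),p(node(node(node(2,A),b),b),b)).
Delete trivial equation b =?= b.
Bind B := node(node(node(0,node(2,A)),p(node(node(node(2,A),b),b),b)),0); no other remaining equation mentions B.
Decompose p/2: node(0,b) =?= node(0,A),  p(2,0) =?= p(2,0).
Decompose node/2: 0 =?= 0,  b =?= A.
Delete trivial equation 0 =?= 0.
Bind A := b; no other remaining equation mentions A. Substituting into the earlier bindings gives R := node(2,b), X1 := node(node(0,node(2,b)),p(node(node(node(2,b),b),b),b)), Z := node(node(node(2,b),b),b), B := node(node(node(0,node(2,b)),p(node(node(node(2,b),b),b),b)),0).
Delete trivial equation p(2,0) =?= p(2,0).
MGU = { R := node(2,b), X1 := node(node(0,node(2,b)),p(node(node(node(2,b),b),b),b)), Z := node(node(node(2,b),b),b), B := node(node(node(0,node(2,b)),p(node(node(node(2,b),b),b),b)),0), A := b }, so R := node(2,b).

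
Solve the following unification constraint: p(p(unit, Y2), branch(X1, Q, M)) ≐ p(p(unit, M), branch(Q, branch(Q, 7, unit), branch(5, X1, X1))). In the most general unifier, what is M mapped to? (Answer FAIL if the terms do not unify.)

FAIL

Decompose p/2: p(unit, Y2) ≐ p(unit, M),  branch(X1, Q, M) ≐ branch(Q, branch(Q, 7, unit), branch(5, X1, X1)).
Decompose p/2: unit ≐ unit,  Y2 ≐ M.
Delete trivial equation unit ≐ unit.
Bind Y2 := M; no other remaining equation mentions Y2.
Decompose branch/3: X1 ≐ Q,  Q ≐ branch(Q, 7, unit),  M ≐ branch(5, X1, X1).
Bind X1 := Q; substituting into the one remaining equation that mentions X1 gives: M ≐ branch(5, Q, Q).
Occurs check fails: Q occurs in branch(Q, 7, unit); the equation Q ≐ branch(Q, 7, unit) has no finite solution.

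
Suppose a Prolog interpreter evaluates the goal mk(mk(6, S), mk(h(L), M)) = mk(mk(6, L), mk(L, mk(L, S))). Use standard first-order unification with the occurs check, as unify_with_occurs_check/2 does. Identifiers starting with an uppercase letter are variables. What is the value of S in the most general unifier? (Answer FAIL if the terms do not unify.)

Decompose mk/2: mk(6, S) = mk(6, L),  mk(h(L), M) = mk(L, mk(L, S)).
Decompose mk/2: 6 = 6,  S = L.
Delete trivial equation 6 = 6.
Bind S := L; substituting into the remaining equation gives: mk(h(L), M) = mk(L, mk(L, L)).
Decompose mk/2: h(L) = L,  M = mk(L, L).
Occurs check fails: L occurs in h(L); the equation L = h(L) has no finite solution.

FAIL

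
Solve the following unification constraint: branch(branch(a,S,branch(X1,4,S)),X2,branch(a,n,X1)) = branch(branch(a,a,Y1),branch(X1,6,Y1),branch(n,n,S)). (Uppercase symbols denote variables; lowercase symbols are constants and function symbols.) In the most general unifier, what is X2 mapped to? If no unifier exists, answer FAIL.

FAIL

Decompose branch/3: branch(a,S,branch(X1,4,S)) = branch(a,a,Y1),  X2 = branch(X1,6,Y1),  branch(a,n,X1) = branch(n,n,S).
Decompose branch/3: a = a,  S = a,  branch(X1,4,S) = Y1.
Delete trivial equation a = a.
Bind S := a; substituting into the 2 remaining equations that mention S gives: branch(X1,4,a) = Y1,  branch(a,n,X1) = branch(n,n,a).
Bind Y1 := branch(X1,4,a); substituting into the one remaining equation that mentions Y1 gives: X2 = branch(X1,6,branch(X1,4,a)).
Bind X2 := branch(X1,6,branch(X1,4,a)); no other remaining equation mentions X2.
Decompose branch/3: a = n,  n = n,  X1 = a.
Clash: constants a and n differ; no unifier exists.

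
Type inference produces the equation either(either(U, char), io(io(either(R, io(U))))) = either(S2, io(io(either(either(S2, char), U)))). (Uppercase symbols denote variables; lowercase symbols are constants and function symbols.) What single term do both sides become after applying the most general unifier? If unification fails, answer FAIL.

Decompose either/2: either(U, char) = S2,  io(io(either(R, io(U)))) = io(io(either(either(S2, char), U))).
Bind S2 := either(U, char); substituting into the remaining equation gives: io(io(either(R, io(U)))) = io(io(either(either(either(U, char), char), U))).
Decompose io/1: io(either(R, io(U))) = io(either(either(either(U, char), char), U)).
Decompose io/1: either(R, io(U)) = either(either(either(U, char), char), U).
Decompose either/2: R = either(either(U, char), char),  io(U) = U.
Bind R := either(either(U, char), char); no other remaining equation mentions R.
Occurs check fails: U occurs in io(U); the equation U = io(U) has no finite solution.

FAIL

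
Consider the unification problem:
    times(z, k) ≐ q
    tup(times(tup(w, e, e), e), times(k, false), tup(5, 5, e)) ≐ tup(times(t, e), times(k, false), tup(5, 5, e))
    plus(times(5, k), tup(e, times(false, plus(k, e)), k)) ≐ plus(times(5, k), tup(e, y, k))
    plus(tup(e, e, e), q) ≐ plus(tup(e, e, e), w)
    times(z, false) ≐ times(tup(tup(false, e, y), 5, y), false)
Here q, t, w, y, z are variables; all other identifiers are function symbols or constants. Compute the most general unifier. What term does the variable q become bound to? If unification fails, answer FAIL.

Bind q := times(z, k); substituting into the one remaining equation that mentions q gives: plus(tup(e, e, e), times(z, k)) ≐ plus(tup(e, e, e), w).
Decompose tup/3: times(tup(w, e, e), e) ≐ times(t, e),  times(k, false) ≐ times(k, false),  tup(5, 5, e) ≐ tup(5, 5, e).
Decompose times/2: tup(w, e, e) ≐ t,  e ≐ e.
Bind t := tup(w, e, e); no other remaining equation mentions t.
Delete trivial equation e ≐ e.
Delete trivial equation times(k, false) ≐ times(k, false).
Delete trivial equation tup(5, 5, e) ≐ tup(5, 5, e).
Decompose plus/2: times(5, k) ≐ times(5, k),  tup(e, times(false, plus(k, e)), k) ≐ tup(e, y, k).
Delete trivial equation times(5, k) ≐ times(5, k).
Decompose tup/3: e ≐ e,  times(false, plus(k, e)) ≐ y,  k ≐ k.
Delete trivial equation e ≐ e.
Bind y := times(false, plus(k, e)); substituting into the one remaining equation that mentions y gives: times(z, false) ≐ times(tup(tup(false, e, times(false, plus(k, e))), 5, times(false, plus(k, e))), false).
Delete trivial equation k ≐ k.
Decompose plus/2: tup(e, e, e) ≐ tup(e, e, e),  times(z, k) ≐ w.
Delete trivial equation tup(e, e, e) ≐ tup(e, e, e).
Bind w := times(z, k); no other remaining equation mentions w. Substituting into the earlier binding gives t := tup(times(z, k), e, e).
Decompose times/2: z ≐ tup(tup(false, e, times(false, plus(k, e))), 5, times(false, plus(k, e))),  false ≐ false.
Bind z := tup(tup(false, e, times(false, plus(k, e))), 5, times(false, plus(k, e))); no other remaining equation mentions z. Substituting into the earlier bindings gives q := times(tup(tup(false, e, times(false, plus(k, e))), 5, times(false, plus(k, e))), k), t := tup(times(tup(tup(false, e, times(false, plus(k, e))), 5, times(false, plus(k, e))), k), e, e), w := times(tup(tup(false, e, times(false, plus(k, e))), 5, times(false, plus(k, e))), k).
Delete trivial equation false ≐ false.
MGU = { q -> times(tup(tup(false, e, times(false, plus(k, e))), 5, times(false, plus(k, e))), k), t -> tup(times(tup(tup(false, e, times(false, plus(k, e))), 5, times(false, plus(k, e))), k), e, e), y -> times(false, plus(k, e)), w -> times(tup(tup(false, e, times(false, plus(k, e))), 5, times(false, plus(k, e))), k), z -> tup(tup(false, e, times(false, plus(k, e))), 5, times(false, plus(k, e))) }, so q -> times(tup(tup(false, e, times(false, plus(k, e))), 5, times(false, plus(k, e))), k).

times(tup(tup(false, e, times(false, plus(k, e))), 5, times(false, plus(k, e))), k)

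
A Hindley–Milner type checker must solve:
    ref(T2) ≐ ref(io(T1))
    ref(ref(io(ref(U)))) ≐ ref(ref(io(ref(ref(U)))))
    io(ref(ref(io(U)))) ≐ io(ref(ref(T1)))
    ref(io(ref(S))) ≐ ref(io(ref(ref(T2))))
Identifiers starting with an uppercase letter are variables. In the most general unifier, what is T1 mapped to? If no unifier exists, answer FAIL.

FAIL

Decompose ref/1: T2 ≐ io(T1).
Bind T2 := io(T1); substituting into the one remaining equation that mentions T2 gives: ref(io(ref(S))) ≐ ref(io(ref(ref(io(T1))))).
Decompose ref/1: ref(io(ref(U))) ≐ ref(io(ref(ref(U)))).
Decompose ref/1: io(ref(U)) ≐ io(ref(ref(U))).
Decompose io/1: ref(U) ≐ ref(ref(U)).
Decompose ref/1: U ≐ ref(U).
Occurs check fails: U occurs in ref(U); the equation U ≐ ref(U) has no finite solution.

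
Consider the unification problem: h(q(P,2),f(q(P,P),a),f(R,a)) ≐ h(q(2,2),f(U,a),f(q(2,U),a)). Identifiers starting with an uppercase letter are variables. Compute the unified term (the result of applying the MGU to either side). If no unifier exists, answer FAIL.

h(q(2,2),f(q(2,2),a),f(q(2,q(2,2)),a))

Decompose h/3: q(P,2) ≐ q(2,2),  f(q(P,P),a) ≐ f(U,a),  f(R,a) ≐ f(q(2,U),a).
Decompose q/2: P ≐ 2,  2 ≐ 2.
Bind P := 2; substituting into the one remaining equation that mentions P gives: f(q(2,2),a) ≐ f(U,a).
Delete trivial equation 2 ≐ 2.
Decompose f/2: q(2,2) ≐ U,  a ≐ a.
Bind U := q(2,2); substituting into the one remaining equation that mentions U gives: f(R,a) ≐ f(q(2,q(2,2)),a).
Delete trivial equation a ≐ a.
Decompose f/2: R ≐ q(2,q(2,2)),  a ≐ a.
Bind R := q(2,q(2,2)); no other remaining equation mentions R.
Delete trivial equation a ≐ a.
Applying the MGU to either side gives h(q(2,2),f(q(2,2),a),f(q(2,q(2,2)),a)).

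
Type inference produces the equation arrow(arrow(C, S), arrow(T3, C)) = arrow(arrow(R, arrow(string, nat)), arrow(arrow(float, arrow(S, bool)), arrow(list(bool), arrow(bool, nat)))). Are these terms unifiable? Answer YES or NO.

YES

Decompose arrow/2: arrow(C, S) = arrow(R, arrow(string, nat)),  arrow(T3, C) = arrow(arrow(float, arrow(S, bool)), arrow(list(bool), arrow(bool, nat))).
Decompose arrow/2: C = R,  S = arrow(string, nat).
Bind C := R; substituting into the one remaining equation that mentions C gives: arrow(T3, R) = arrow(arrow(float, arrow(S, bool)), arrow(list(bool), arrow(bool, nat))).
Bind S := arrow(string, nat); substituting into the remaining equation gives: arrow(T3, R) = arrow(arrow(float, arrow(arrow(string, nat), bool)), arrow(list(bool), arrow(bool, nat))).
Decompose arrow/2: T3 = arrow(float, arrow(arrow(string, nat), bool)),  R = arrow(list(bool), arrow(bool, nat)).
Bind T3 := arrow(float, arrow(arrow(string, nat), bool)); no other remaining equation mentions T3.
Bind R := arrow(list(bool), arrow(bool, nat)). Substituting into the earlier binding gives C := arrow(list(bool), arrow(bool, nat)).
No equations remain and no clash or occurs-check failure arose, so a unifier exists.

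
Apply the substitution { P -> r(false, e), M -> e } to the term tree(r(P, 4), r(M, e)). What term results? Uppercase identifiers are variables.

tree(r(r(false, e), 4), r(e, e))

Replace each occurrence of P with r(false, e).
Replace each occurrence of M with e.
Result: tree(r(r(false, e), 4), r(e, e)).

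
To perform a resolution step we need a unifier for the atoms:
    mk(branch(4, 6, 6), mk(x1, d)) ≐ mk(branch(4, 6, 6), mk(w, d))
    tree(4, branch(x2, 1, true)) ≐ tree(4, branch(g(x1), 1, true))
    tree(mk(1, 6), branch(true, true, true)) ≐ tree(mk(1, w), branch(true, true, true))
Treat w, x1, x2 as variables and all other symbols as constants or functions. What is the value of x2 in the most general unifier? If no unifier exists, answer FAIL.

Decompose mk/2: branch(4, 6, 6) ≐ branch(4, 6, 6),  mk(x1, d) ≐ mk(w, d).
Delete trivial equation branch(4, 6, 6) ≐ branch(4, 6, 6).
Decompose mk/2: x1 ≐ w,  d ≐ d.
Bind x1 := w; substituting into the one remaining equation that mentions x1 gives: tree(4, branch(x2, 1, true)) ≐ tree(4, branch(g(w), 1, true)).
Delete trivial equation d ≐ d.
Decompose tree/2: 4 ≐ 4,  branch(x2, 1, true) ≐ branch(g(w), 1, true).
Delete trivial equation 4 ≐ 4.
Decompose branch/3: x2 ≐ g(w),  1 ≐ 1,  true ≐ true.
Bind x2 := g(w); no other remaining equation mentions x2.
Delete trivial equation 1 ≐ 1.
Delete trivial equation true ≐ true.
Decompose tree/2: mk(1, 6) ≐ mk(1, w),  branch(true, true, true) ≐ branch(true, true, true).
Decompose mk/2: 1 ≐ 1,  6 ≐ w.
Delete trivial equation 1 ≐ 1.
Bind w := 6; no other remaining equation mentions w. Substituting into the earlier bindings gives x1 := 6, x2 := g(6).
Delete trivial equation branch(true, true, true) ≐ branch(true, true, true).
MGU = { x1 := 6, x2 := g(6), w := 6 }, so x2 := g(6).

g(6)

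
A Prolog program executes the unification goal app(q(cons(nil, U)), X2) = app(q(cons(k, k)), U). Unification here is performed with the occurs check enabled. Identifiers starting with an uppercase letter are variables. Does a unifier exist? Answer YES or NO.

Decompose app/2: q(cons(nil, U)) = q(cons(k, k)),  X2 = U.
Decompose q/1: cons(nil, U) = cons(k, k).
Decompose cons/2: nil = k,  U = k.
Clash: constants nil and k differ; no unifier exists.

NO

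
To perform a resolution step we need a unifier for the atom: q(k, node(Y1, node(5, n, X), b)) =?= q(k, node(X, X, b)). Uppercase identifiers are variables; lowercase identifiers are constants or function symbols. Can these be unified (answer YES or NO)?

NO

Decompose q/2: k =?= k,  node(Y1, node(5, n, X), b) =?= node(X, X, b).
Delete trivial equation k =?= k.
Decompose node/3: Y1 =?= X,  node(5, n, X) =?= X,  b =?= b.
Bind Y1 := X; no other remaining equation mentions Y1.
Occurs check fails: X occurs in node(5, n, X); the equation X =?= node(5, n, X) has no finite solution.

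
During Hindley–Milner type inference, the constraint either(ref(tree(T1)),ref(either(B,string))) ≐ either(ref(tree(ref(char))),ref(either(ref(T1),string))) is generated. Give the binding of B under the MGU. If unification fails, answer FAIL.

ref(ref(char))

Decompose either/2: ref(tree(T1)) ≐ ref(tree(ref(char))),  ref(either(B,string)) ≐ ref(either(ref(T1),string)).
Decompose ref/1: tree(T1) ≐ tree(ref(char)).
Decompose tree/1: T1 ≐ ref(char).
Bind T1 := ref(char); substituting into the remaining equation gives: ref(either(B,string)) ≐ ref(either(ref(ref(char)),string)).
Decompose ref/1: either(B,string) ≐ either(ref(ref(char)),string).
Decompose either/2: B ≐ ref(ref(char)),  string ≐ string.
Bind B := ref(ref(char)); no other remaining equation mentions B.
Delete trivial equation string ≐ string.
MGU = { T1 -> ref(char), B -> ref(ref(char)) }, so B -> ref(ref(char)).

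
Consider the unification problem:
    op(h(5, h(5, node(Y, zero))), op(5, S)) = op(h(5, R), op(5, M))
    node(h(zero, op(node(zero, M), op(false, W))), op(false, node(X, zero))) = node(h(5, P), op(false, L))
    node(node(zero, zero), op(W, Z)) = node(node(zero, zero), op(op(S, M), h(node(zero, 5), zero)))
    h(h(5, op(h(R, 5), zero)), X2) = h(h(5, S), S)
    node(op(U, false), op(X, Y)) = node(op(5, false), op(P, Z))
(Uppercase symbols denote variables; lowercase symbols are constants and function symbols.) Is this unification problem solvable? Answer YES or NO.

NO

Decompose op/2: h(5, h(5, node(Y, zero))) = h(5, R),  op(5, S) = op(5, M).
Decompose h/2: 5 = 5,  h(5, node(Y, zero)) = R.
Delete trivial equation 5 = 5.
Bind R := h(5, node(Y, zero)); substituting into the one remaining equation that mentions R gives: h(h(5, op(h(h(5, node(Y, zero)), 5), zero)), X2) = h(h(5, S), S).
Decompose op/2: 5 = 5,  S = M.
Delete trivial equation 5 = 5.
Bind S := M; substituting into the 2 remaining equations that mention S gives: node(node(zero, zero), op(W, Z)) = node(node(zero, zero), op(op(M, M), h(node(zero, 5), zero))),  h(h(5, op(h(h(5, node(Y, zero)), 5), zero)), X2) = h(h(5, M), M).
Decompose node/2: h(zero, op(node(zero, M), op(false, W))) = h(5, P),  op(false, node(X, zero)) = op(false, L).
Decompose h/2: zero = 5,  op(node(zero, M), op(false, W)) = P.
Clash: constants zero and 5 differ; no unifier exists.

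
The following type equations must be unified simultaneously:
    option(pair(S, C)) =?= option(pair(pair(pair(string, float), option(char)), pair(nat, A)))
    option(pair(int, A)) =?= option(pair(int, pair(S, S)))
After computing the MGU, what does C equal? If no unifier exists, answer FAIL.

Decompose option/1: pair(S, C) =?= pair(pair(pair(string, float), option(char)), pair(nat, A)).
Decompose pair/2: S =?= pair(pair(string, float), option(char)),  C =?= pair(nat, A).
Bind S := pair(pair(string, float), option(char)); substituting into the one remaining equation that mentions S gives: option(pair(int, A)) =?= option(pair(int, pair(pair(pair(string, float), option(char)), pair(pair(string, float), option(char))))).
Bind C := pair(nat, A); no other remaining equation mentions C.
Decompose option/1: pair(int, A) =?= pair(int, pair(pair(pair(string, float), option(char)), pair(pair(string, float), option(char)))).
Decompose pair/2: int =?= int,  A =?= pair(pair(pair(string, float), option(char)), pair(pair(string, float), option(char))).
Delete trivial equation int =?= int.
Bind A := pair(pair(pair(string, float), option(char)), pair(pair(string, float), option(char))). Substituting into the earlier binding gives C := pair(nat, pair(pair(pair(string, float), option(char)), pair(pair(string, float), option(char)))).
MGU = { S := pair(pair(string, float), option(char)), C := pair(nat, pair(pair(pair(string, float), option(char)), pair(pair(string, float), option(char)))), A := pair(pair(pair(string, float), option(char)), pair(pair(string, float), option(char))) }, so C := pair(nat, pair(pair(pair(string, float), option(char)), pair(pair(string, float), option(char)))).

pair(nat, pair(pair(pair(string, float), option(char)), pair(pair(string, float), option(char))))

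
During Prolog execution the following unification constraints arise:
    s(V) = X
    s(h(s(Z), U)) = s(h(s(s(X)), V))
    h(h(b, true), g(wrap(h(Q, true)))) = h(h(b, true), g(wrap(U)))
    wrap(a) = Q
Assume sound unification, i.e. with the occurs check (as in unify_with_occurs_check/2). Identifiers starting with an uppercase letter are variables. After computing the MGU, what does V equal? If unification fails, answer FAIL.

h(wrap(a), true)

Bind X := s(V); substituting into the one remaining equation that mentions X gives: s(h(s(Z), U)) = s(h(s(s(s(V))), V)).
Decompose s/1: h(s(Z), U) = h(s(s(s(V))), V).
Decompose h/2: s(Z) = s(s(s(V))),  U = V.
Decompose s/1: Z = s(s(V)).
Bind Z := s(s(V)); no other remaining equation mentions Z.
Bind U := V; substituting into the one remaining equation that mentions U gives: h(h(b, true), g(wrap(h(Q, true)))) = h(h(b, true), g(wrap(V))).
Decompose h/2: h(b, true) = h(b, true),  g(wrap(h(Q, true))) = g(wrap(V)).
Delete trivial equation h(b, true) = h(b, true).
Decompose g/1: wrap(h(Q, true)) = wrap(V).
Decompose wrap/1: h(Q, true) = V.
Bind V := h(Q, true); no other remaining equation mentions V. Substituting into the earlier bindings gives X := s(h(Q, true)), Z := s(s(h(Q, true))), U := h(Q, true).
Bind Q := wrap(a). Substituting into the earlier bindings gives X := s(h(wrap(a), true)), Z := s(s(h(wrap(a), true))), U := h(wrap(a), true), V := h(wrap(a), true).
MGU = { X ↦ s(h(wrap(a), true)), Z ↦ s(s(h(wrap(a), true))), U ↦ h(wrap(a), true), V ↦ h(wrap(a), true), Q ↦ wrap(a) }, so V ↦ h(wrap(a), true).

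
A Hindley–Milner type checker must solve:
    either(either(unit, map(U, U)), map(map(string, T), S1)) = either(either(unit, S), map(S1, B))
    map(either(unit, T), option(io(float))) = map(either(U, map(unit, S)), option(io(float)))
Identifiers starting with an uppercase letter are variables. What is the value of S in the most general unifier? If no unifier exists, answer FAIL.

Decompose either/2: either(unit, map(U, U)) = either(unit, S),  map(map(string, T), S1) = map(S1, B).
Decompose either/2: unit = unit,  map(U, U) = S.
Delete trivial equation unit = unit.
Bind S := map(U, U); substituting into the one remaining equation that mentions S gives: map(either(unit, T), option(io(float))) = map(either(U, map(unit, map(U, U))), option(io(float))).
Decompose map/2: map(string, T) = S1,  S1 = B.
Bind S1 := map(string, T); substituting into the one remaining equation that mentions S1 gives: map(string, T) = B.
Bind B := map(string, T); no other remaining equation mentions B.
Decompose map/2: either(unit, T) = either(U, map(unit, map(U, U))),  option(io(float)) = option(io(float)).
Decompose either/2: unit = U,  T = map(unit, map(U, U)).
Bind U := unit; substituting into the one remaining equation that mentions U gives: T = map(unit, map(unit, unit)). Substituting into the earlier binding gives S := map(unit, unit).
Bind T := map(unit, map(unit, unit)); no other remaining equation mentions T. Substituting into the earlier bindings gives S1 := map(string, map(unit, map(unit, unit))), B := map(string, map(unit, map(unit, unit))).
Delete trivial equation option(io(float)) = option(io(float)).
MGU = { S -> map(unit, unit), S1 -> map(string, map(unit, map(unit, unit))), B -> map(string, map(unit, map(unit, unit))), U -> unit, T -> map(unit, map(unit, unit)) }, so S -> map(unit, unit).

map(unit, unit)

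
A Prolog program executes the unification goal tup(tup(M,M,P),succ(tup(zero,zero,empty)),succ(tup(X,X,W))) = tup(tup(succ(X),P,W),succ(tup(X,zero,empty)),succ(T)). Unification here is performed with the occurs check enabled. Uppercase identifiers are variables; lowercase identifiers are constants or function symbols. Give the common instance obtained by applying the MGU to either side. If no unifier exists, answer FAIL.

Decompose tup/3: tup(M,M,P) = tup(succ(X),P,W),  succ(tup(zero,zero,empty)) = succ(tup(X,zero,empty)),  succ(tup(X,X,W)) = succ(T).
Decompose tup/3: M = succ(X),  M = P,  P = W.
Bind M := succ(X); substituting into the one remaining equation that mentions M gives: succ(X) = P.
Bind P := succ(X); substituting into the one remaining equation that mentions P gives: succ(X) = W.
Bind W := succ(X); substituting into the one remaining equation that mentions W gives: succ(tup(X,X,succ(X))) = succ(T).
Decompose succ/1: tup(zero,zero,empty) = tup(X,zero,empty).
Decompose tup/3: zero = X,  zero = zero,  empty = empty.
Bind X := zero; substituting into the one remaining equation that mentions X gives: succ(tup(zero,zero,succ(zero))) = succ(T). Substituting into the earlier bindings gives M := succ(zero), P := succ(zero), W := succ(zero).
Delete trivial equation zero = zero.
Delete trivial equation empty = empty.
Decompose succ/1: tup(zero,zero,succ(zero)) = T.
Bind T := tup(zero,zero,succ(zero)).
Applying the MGU to either side gives tup(tup(succ(zero),succ(zero),succ(zero)),succ(tup(zero,zero,empty)),succ(tup(zero,zero,succ(zero)))).

tup(tup(succ(zero),succ(zero),succ(zero)),succ(tup(zero,zero,empty)),succ(tup(zero,zero,succ(zero))))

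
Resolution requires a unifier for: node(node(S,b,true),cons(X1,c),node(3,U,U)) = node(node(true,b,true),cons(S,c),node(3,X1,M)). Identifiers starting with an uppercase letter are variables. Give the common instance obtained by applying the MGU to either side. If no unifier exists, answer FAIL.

node(node(true,b,true),cons(true,c),node(3,true,true))

Decompose node/3: node(S,b,true) = node(true,b,true),  cons(X1,c) = cons(S,c),  node(3,U,U) = node(3,X1,M).
Decompose node/3: S = true,  b = b,  true = true.
Bind S := true; substituting into the one remaining equation that mentions S gives: cons(X1,c) = cons(true,c).
Delete trivial equation b = b.
Delete trivial equation true = true.
Decompose cons/2: X1 = true,  c = c.
Bind X1 := true; substituting into the one remaining equation that mentions X1 gives: node(3,U,U) = node(3,true,M).
Delete trivial equation c = c.
Decompose node/3: 3 = 3,  U = true,  U = M.
Delete trivial equation 3 = 3.
Bind U := true; substituting into the remaining equation gives: true = M.
Bind M := true.
Applying the MGU to either side gives node(node(true,b,true),cons(true,c),node(3,true,true)).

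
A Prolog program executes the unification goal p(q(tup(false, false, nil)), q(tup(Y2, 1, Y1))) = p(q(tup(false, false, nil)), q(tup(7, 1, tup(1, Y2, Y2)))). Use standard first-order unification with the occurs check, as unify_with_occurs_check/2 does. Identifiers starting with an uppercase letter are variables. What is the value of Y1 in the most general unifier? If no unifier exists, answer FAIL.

Decompose p/2: q(tup(false, false, nil)) = q(tup(false, false, nil)),  q(tup(Y2, 1, Y1)) = q(tup(7, 1, tup(1, Y2, Y2))).
Delete trivial equation q(tup(false, false, nil)) = q(tup(false, false, nil)).
Decompose q/1: tup(Y2, 1, Y1) = tup(7, 1, tup(1, Y2, Y2)).
Decompose tup/3: Y2 = 7,  1 = 1,  Y1 = tup(1, Y2, Y2).
Bind Y2 := 7; substituting into the one remaining equation that mentions Y2 gives: Y1 = tup(1, 7, 7).
Delete trivial equation 1 = 1.
Bind Y1 := tup(1, 7, 7).
MGU = { Y2 ↦ 7, Y1 ↦ tup(1, 7, 7) }, so Y1 ↦ tup(1, 7, 7).

tup(1, 7, 7)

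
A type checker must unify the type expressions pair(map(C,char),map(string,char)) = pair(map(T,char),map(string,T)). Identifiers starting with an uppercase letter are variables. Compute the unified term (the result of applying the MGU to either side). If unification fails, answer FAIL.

Decompose pair/2: map(C,char) = map(T,char),  map(string,char) = map(string,T).
Decompose map/2: C = T,  char = char.
Bind C := T; no other remaining equation mentions C.
Delete trivial equation char = char.
Decompose map/2: string = string,  char = T.
Delete trivial equation string = string.
Bind T := char. Substituting into the earlier binding gives C := char.
Applying the MGU to either side gives pair(map(char,char),map(string,char)).

pair(map(char,char),map(string,char))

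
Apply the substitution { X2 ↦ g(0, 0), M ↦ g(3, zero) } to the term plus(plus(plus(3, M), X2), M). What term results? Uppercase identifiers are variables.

plus(plus(plus(3, g(3, zero)), g(0, 0)), g(3, zero))

Replace each occurrence of X2 with g(0, 0).
Replace each occurrence of M with g(3, zero).
Result: plus(plus(plus(3, g(3, zero)), g(0, 0)), g(3, zero)).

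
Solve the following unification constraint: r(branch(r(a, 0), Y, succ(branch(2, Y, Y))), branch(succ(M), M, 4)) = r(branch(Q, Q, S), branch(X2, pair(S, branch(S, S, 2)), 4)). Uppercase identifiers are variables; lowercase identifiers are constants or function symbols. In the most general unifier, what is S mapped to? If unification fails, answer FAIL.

succ(branch(2, r(a, 0), r(a, 0)))

Decompose r/2: branch(r(a, 0), Y, succ(branch(2, Y, Y))) = branch(Q, Q, S),  branch(succ(M), M, 4) = branch(X2, pair(S, branch(S, S, 2)), 4).
Decompose branch/3: r(a, 0) = Q,  Y = Q,  succ(branch(2, Y, Y)) = S.
Bind Q := r(a, 0); substituting into the one remaining equation that mentions Q gives: Y = r(a, 0).
Bind Y := r(a, 0); substituting into the one remaining equation that mentions Y gives: succ(branch(2, r(a, 0), r(a, 0))) = S.
Bind S := succ(branch(2, r(a, 0), r(a, 0))); substituting into the remaining equation gives: branch(succ(M), M, 4) = branch(X2, pair(succ(branch(2, r(a, 0), r(a, 0))), branch(succ(branch(2, r(a, 0), r(a, 0))), succ(branch(2, r(a, 0), r(a, 0))), 2)), 4).
Decompose branch/3: succ(M) = X2,  M = pair(succ(branch(2, r(a, 0), r(a, 0))), branch(succ(branch(2, r(a, 0), r(a, 0))), succ(branch(2, r(a, 0), r(a, 0))), 2)),  4 = 4.
Bind X2 := succ(M); no other remaining equation mentions X2.
Bind M := pair(succ(branch(2, r(a, 0), r(a, 0))), branch(succ(branch(2, r(a, 0), r(a, 0))), succ(branch(2, r(a, 0), r(a, 0))), 2)); no other remaining equation mentions M. Substituting into the earlier binding gives X2 := succ(pair(succ(branch(2, r(a, 0), r(a, 0))), branch(succ(branch(2, r(a, 0), r(a, 0))), succ(branch(2, r(a, 0), r(a, 0))), 2))).
Delete trivial equation 4 = 4.
MGU = { Q := r(a, 0), Y := r(a, 0), S := succ(branch(2, r(a, 0), r(a, 0))), X2 := succ(pair(succ(branch(2, r(a, 0), r(a, 0))), branch(succ(branch(2, r(a, 0), r(a, 0))), succ(branch(2, r(a, 0), r(a, 0))), 2))), M := pair(succ(branch(2, r(a, 0), r(a, 0))), branch(succ(branch(2, r(a, 0), r(a, 0))), succ(branch(2, r(a, 0), r(a, 0))), 2)) }, so S := succ(branch(2, r(a, 0), r(a, 0))).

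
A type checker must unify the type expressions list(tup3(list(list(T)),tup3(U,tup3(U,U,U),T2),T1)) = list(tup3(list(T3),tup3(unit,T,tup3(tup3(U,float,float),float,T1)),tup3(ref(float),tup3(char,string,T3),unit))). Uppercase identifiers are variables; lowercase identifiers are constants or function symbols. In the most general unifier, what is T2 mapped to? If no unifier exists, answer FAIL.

Decompose list/1: tup3(list(list(T)),tup3(U,tup3(U,U,U),T2),T1) = tup3(list(T3),tup3(unit,T,tup3(tup3(U,float,float),float,T1)),tup3(ref(float),tup3(char,string,T3),unit)).
Decompose tup3/3: list(list(T)) = list(T3),  tup3(U,tup3(U,U,U),T2) = tup3(unit,T,tup3(tup3(U,float,float),float,T1)),  T1 = tup3(ref(float),tup3(char,string,T3),unit).
Decompose list/1: list(T) = T3.
Bind T3 := list(T); substituting into the one remaining equation that mentions T3 gives: T1 = tup3(ref(float),tup3(char,string,list(T)),unit).
Decompose tup3/3: U = unit,  tup3(U,U,U) = T,  T2 = tup3(tup3(U,float,float),float,T1).
Bind U := unit; substituting into the 2 remaining equations that mention U gives: tup3(unit,unit,unit) = T,  T2 = tup3(tup3(unit,float,float),float,T1).
Bind T := tup3(unit,unit,unit); substituting into the one remaining equation that mentions T gives: T1 = tup3(ref(float),tup3(char,string,list(tup3(unit,unit,unit))),unit). Substituting into the earlier binding gives T3 := list(tup3(unit,unit,unit)).
Bind T2 := tup3(tup3(unit,float,float),float,T1); no other remaining equation mentions T2.
Bind T1 := tup3(ref(float),tup3(char,string,list(tup3(unit,unit,unit))),unit). Substituting into the earlier binding gives T2 := tup3(tup3(unit,float,float),float,tup3(ref(float),tup3(char,string,list(tup3(unit,unit,unit))),unit)).
MGU = { T3 ↦ list(tup3(unit,unit,unit)), U ↦ unit, T ↦ tup3(unit,unit,unit), T2 ↦ tup3(tup3(unit,float,float),float,tup3(ref(float),tup3(char,string,list(tup3(unit,unit,unit))),unit)), T1 ↦ tup3(ref(float),tup3(char,string,list(tup3(unit,unit,unit))),unit) }, so T2 ↦ tup3(tup3(unit,float,float),float,tup3(ref(float),tup3(char,string,list(tup3(unit,unit,unit))),unit)).

tup3(tup3(unit,float,float),float,tup3(ref(float),tup3(char,string,list(tup3(unit,unit,unit))),unit))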